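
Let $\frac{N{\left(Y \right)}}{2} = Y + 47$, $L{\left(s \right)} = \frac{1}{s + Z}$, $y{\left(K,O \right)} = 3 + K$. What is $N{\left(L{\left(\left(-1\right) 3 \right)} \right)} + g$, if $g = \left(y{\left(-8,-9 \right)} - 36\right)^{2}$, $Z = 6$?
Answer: $\frac{5327}{3} \approx 1775.7$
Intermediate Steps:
$L{\left(s \right)} = \frac{1}{6 + s}$ ($L{\left(s \right)} = \frac{1}{s + 6} = \frac{1}{6 + s}$)
$N{\left(Y \right)} = 94 + 2 Y$ ($N{\left(Y \right)} = 2 \left(Y + 47\right) = 2 \left(47 + Y\right) = 94 + 2 Y$)
$g = 1681$ ($g = \left(\left(3 - 8\right) - 36\right)^{2} = \left(-5 - 36\right)^{2} = \left(-41\right)^{2} = 1681$)
$N{\left(L{\left(\left(-1\right) 3 \right)} \right)} + g = \left(94 + \frac{2}{6 - 3}\right) + 1681 = \left(94 + \frac{2}{3}\right) + 1681 = \frac{284}{3} + 1681 = \frac{5327}{3}$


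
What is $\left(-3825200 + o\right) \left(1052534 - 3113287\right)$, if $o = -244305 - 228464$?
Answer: $8857052510657$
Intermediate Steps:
$o = -472769$
$\left(-3825200 + o\right) \left(1052534 - 3113287\right) = \left(-3825200 - 472769\right) \left(1052534 - 3113287\right) = \left(-4297969\right) \left(-2060753\right) = 8857052510657$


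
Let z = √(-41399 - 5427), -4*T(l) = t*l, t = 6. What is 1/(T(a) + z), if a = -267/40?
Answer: 64080/300328001 - 6400*I*√46826/300328001 ≈ 0.00021337 - 0.0046113*I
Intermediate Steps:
a = -267/40 (a = -267*1/40 = -267/40 ≈ -6.6750)
T(l) = -3*l/2
z = I*√46826 (z = √(-46826) = I*√46826 ≈ 216.39*I)
1/(T(a) + z) = 1/(-3/2*(-267/40) + I*√46826) = 1/(801/80 + I*√46826)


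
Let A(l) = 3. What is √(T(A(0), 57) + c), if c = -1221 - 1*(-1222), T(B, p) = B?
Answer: 2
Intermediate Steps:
c = 1 (c = -1221 + 1222 = 1)
√(T(A(0), 57) + c) = √(3 + 1) = √4 = 2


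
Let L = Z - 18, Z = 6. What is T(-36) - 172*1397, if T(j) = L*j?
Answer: -239852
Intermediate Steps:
L = -12 (L = 6 - 18 = -12)
T(j) = -12*j
T(-36) - 172*1397 = -12*(-36) - 172*1397 = 432 - 240284 = -239852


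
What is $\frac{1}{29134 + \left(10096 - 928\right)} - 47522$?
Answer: $- \frac{1820187643}{38302} \approx -47522.0$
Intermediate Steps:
$\frac{1}{29134 + \left(10096 - 928\right)} - 47522 = \frac{1}{29134 + 9168} - 47522 = \frac{1}{38302} - 47522 = - \frac{1820187643}{38302}$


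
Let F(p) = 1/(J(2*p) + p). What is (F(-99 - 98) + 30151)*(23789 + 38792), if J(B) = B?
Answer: 1115145858440/591 ≈ 1.8869e+9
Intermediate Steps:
F(p) = 1/(3*p) (F(p) = 1/(2*p + p) = 1/(3*p))
(F(-99 - 98) + 30151)*(23789 + 38792) = (1/(3*(-99 - 98)) + 30151)*(23789 + 38792) = ((⅓)/(-197) + 30151)*62581 = ((⅓)*(-1/197) + 30151)*62581 = (-1/591 + 30151)*62581 = (17819240/591)*62581 = 1115145858440/591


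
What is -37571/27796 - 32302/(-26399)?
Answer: -93970437/733786604 ≈ -0.12806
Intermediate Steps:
-37571/27796 - 32302/(-26399) = -37571*1/27796 - 32302*(-1/26399) = -37571/27796 + 32302/26399 = -93970437/733786604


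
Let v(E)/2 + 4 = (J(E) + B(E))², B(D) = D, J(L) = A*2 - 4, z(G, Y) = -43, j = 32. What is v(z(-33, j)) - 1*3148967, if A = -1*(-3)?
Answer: -3145613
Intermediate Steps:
A = 3
J(L) = 2 (J(L) = 3*2 - 4 = 6 - 4 = 2)
v(E) = -8 + 2*(2 + E)²
v(z(-33, j)) - 1*3148967 = 2*(-43)*(4 - 43) - 1*3148967 = 2*(-43)*(-39) - 3148967 = 3354 - 3148967 = -3145613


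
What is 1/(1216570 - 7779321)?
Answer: -1/6562751 ≈ -1.5238e-7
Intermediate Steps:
1/(1216570 - 7779321) = 1/(-6562751) = -1/6562751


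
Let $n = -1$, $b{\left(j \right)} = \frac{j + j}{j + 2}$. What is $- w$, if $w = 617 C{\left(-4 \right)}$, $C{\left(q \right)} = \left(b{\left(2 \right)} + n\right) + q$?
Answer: $2468$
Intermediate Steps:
$b{\left(j \right)} = \frac{2 j}{2 + j}$
$C{\left(q \right)} = q$ ($C{\left(q \right)} = \left(2 \cdot 2 \frac{1}{2 + 2} - 1\right) + q = \left(2 \cdot 2 \cdot \frac{1}{4} - 1\right) + q = \left(1 - 1\right) + q = 0 + q = q$)
$w = -2468$ ($w = 617 \left(-4\right) = -2468$)
$- w = \left(-1\right) \left(-2468\right) = 2468$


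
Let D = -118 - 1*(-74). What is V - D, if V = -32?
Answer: 12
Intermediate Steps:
D = -44 (D = -118 + 74 = -44)
V - D = -32 - 1*(-44) = -32 + 44 = 12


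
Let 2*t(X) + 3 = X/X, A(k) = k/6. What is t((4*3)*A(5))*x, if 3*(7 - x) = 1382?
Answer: 1361/3 ≈ 453.67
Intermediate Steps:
A(k) = k/6 (A(k) = k*(1/6) = k/6)
t(X) = -1 (t(X) = -3/2 + (X/X)/2 = -3/2 + (1/2)*1 = -3/2 + 1/2 = -1)
x = -1361/3 (x = 7 - 1/3*1382 = 7 - 1382/3 = -1361/3 ≈ -453.67)
t((4*3)*A(5))*x = -1*(-1361/3) = 1361/3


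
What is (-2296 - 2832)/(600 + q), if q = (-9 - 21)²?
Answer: -1282/375 ≈ -3.4187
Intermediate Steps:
q = 900 (q = (-30)² = 900)
(-2296 - 2832)/(600 + q) = (-2296 - 2832)/(600 + 900) = -5128/1500 = -5128*1/1500 = -1282/375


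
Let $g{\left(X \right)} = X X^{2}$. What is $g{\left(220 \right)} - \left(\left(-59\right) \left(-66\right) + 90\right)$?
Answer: $10644016$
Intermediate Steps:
$g{\left(X \right)} = X^{3}$
$g{\left(220 \right)} - \left(\left(-59\right) \left(-66\right) + 90\right) = 220^{3} - \left(\left(-59\right) \left(-66\right) + 90\right) = 10648000 - \left(3894 + 90\right) = 10648000 - 3984 = 10644016$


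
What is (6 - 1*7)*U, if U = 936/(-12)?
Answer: 78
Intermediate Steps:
U = -78 (U = 936*(-1/12) = -78)
(6 - 1*7)*U = (6 - 1*7)*(-78) = (6 - 7)*(-78) = -1*(-78) = 78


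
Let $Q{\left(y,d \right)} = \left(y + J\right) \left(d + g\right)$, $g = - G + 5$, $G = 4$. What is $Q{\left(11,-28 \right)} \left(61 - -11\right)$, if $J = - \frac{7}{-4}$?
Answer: $-24786$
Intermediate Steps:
$J = \frac{7}{4}$ ($J = \left(-7\right) \left(- \frac{1}{4}\right) = \frac{7}{4} \approx 1.75$)
$g = 1$ ($g = \left(-1\right) 4 + 5 = -4 + 5 = 1$)
$Q{\left(y,d \right)} = \left(1 + d\right) \left(\frac{7}{4} + y\right)$ ($Q{\left(y,d \right)} = \left(y + \frac{7}{4}\right) \left(d + 1\right) = \left(\frac{7}{4} + y\right) \left(1 + d\right) = \left(1 + d\right) \left(\frac{7}{4} + y\right)$)
$Q{\left(11,-28 \right)} \left(61 - -11\right) = \left(\frac{7}{4} + 11 + \frac{7}{4} \left(-28\right) - 308\right) \left(61 - -11\right) = \left(\frac{7}{4} + 11 - 49 - 308\right) \left(61 + 11\right) = \left(- \frac{1377}{4}\right) 72 = -24786$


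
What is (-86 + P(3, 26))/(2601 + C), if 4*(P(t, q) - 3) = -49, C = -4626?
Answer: 127/2700 ≈ 0.047037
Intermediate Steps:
P(t, q) = -37/4 (P(t, q) = 3 + (¼)*(-49) = 3 - 49/4 = -37/4)
(-86 + P(3, 26))/(2601 + C) = (-86 - 37/4)/(2601 - 4626) = -381/4/(-2025) = -381/4*(-1/2025) = 127/2700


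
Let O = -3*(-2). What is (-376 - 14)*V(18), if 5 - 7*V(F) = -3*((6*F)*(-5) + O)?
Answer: 622830/7 ≈ 88976.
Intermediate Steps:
O = 6
V(F) = 23/7 - 90*F/7 (V(F) = 5/7 - (-3)*((6*F)*(-5) + 6)/7 = 5/7 - (-3)*(-30*F + 6)/7 = 5/7 - (-3)*(6 - 30*F)/7 = 5/7 - (-18 + 90*F)/7 = 5/7 + (18/7 - 90*F/7) = 23/7 - 90*F/7)
(-376 - 14)*V(18) = (-376 - 14)*(23/7 - 90/7*18) = -390*(23/7 - 1620/7) = -390*(-1597/7) = 622830/7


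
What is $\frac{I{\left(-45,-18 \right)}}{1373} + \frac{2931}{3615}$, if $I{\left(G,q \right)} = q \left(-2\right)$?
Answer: $\frac{1384801}{1654465} \approx 0.83701$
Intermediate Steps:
$I{\left(G,q \right)} = - 2 q$
$\frac{I{\left(-45,-18 \right)}}{1373} + \frac{2931}{3615} = \frac{\left(-2\right) \left(-18\right)}{1373} + \frac{2931}{3615} = 36 \cdot \frac{1}{1373} + 2931 \cdot \frac{1}{3615} = \frac{36}{1373} + \frac{977}{1205} = \frac{1384801}{1654465}$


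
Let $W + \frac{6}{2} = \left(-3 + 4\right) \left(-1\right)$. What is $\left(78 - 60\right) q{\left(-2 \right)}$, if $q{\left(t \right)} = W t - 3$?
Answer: $90$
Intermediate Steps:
$W = -4$ ($W = -3 + \left(-3 + 4\right) \left(-1\right) = -3 + 1 \left(-1\right) = -3 - 1 = -4$)
$q{\left(t \right)} = -3 - 4 t$ ($q{\left(t \right)} = - 4 t - 3 = -3 - 4 t$)
$\left(78 - 60\right) q{\left(-2 \right)} = \left(78 - 60\right) \left(-3 - -8\right) = 18 \left(-3 + 8\right) = 18 \cdot 5 = 90$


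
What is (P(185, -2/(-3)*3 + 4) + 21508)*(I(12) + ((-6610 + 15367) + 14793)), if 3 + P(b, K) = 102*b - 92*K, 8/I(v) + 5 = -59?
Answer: 7502613377/8 ≈ 9.3783e+8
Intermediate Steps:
I(v) = -1/8 (I(v) = 8/(-5 - 59) = 8/(-64) = 8*(-1/64) = -1/8)
P(b, K) = -3 - 92*K + 102*b (P(b, K) = -3 + (102*b - 92*K) = -3 + (-92*K + 102*b) = -3 - 92*K + 102*b)
(P(185, -2/(-3)*3 + 4) + 21508)*(I(12) + ((-6610 + 15367) + 14793)) = ((-3 - 92*(-2/(-3)*3 + 4) + 102*185) + 21508)*(-1/8 + ((-6610 + 15367) + 14793)) = ((-3 - 92*(-2*(-1/3)*3 + 4) + 18870) + 21508)*(-1/8 + (8757 + 14793)) = ((-3 - 92*((2/3)*3 + 4) + 18870) + 21508)*(-1/8 + 23550) = ((-3 - 92*(2 + 4) + 18870) + 21508)*(188399/8) = ((-3 - 92*6 + 18870) + 21508)*(188399/8) = ((-3 - 552 + 18870) + 21508)*(188399/8) = (18315 + 21508)*(188399/8) = 39823*(188399/8) = 7502613377/8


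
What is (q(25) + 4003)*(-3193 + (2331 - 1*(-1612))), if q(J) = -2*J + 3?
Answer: 2967000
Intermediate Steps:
q(J) = 3 - 2*J
(q(25) + 4003)*(-3193 + (2331 - 1*(-1612))) = ((3 - 2*25) + 4003)*(-3193 + (2331 - 1*(-1612))) = ((3 - 50) + 4003)*(-3193 + (2331 + 1612)) = (-47 + 4003)*(-3193 + 3943) = 3956*750 = 2967000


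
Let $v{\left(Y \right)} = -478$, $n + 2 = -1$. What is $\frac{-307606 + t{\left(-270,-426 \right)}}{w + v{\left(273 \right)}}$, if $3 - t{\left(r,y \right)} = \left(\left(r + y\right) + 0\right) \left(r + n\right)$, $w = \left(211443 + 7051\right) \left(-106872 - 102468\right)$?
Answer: $\frac{497611}{45739534438} \approx 1.0879 \cdot 10^{-5}$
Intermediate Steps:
$n = -3$ ($n = -2 - 1 = -3$)
$w = -45739533960$ ($w = 218494 \left(-209340\right) = -45739533960$)
$t{\left(r,y \right)} = 3 - \left(-3 + r\right) \left(r + y\right)$ ($t{\left(r,y \right)} = 3 - \left(\left(r + y\right) + 0\right) \left(r - 3\right) = 3 - \left(r + y\right) \left(-3 + r\right) = 3 - \left(-3 + r\right) \left(r + y\right)$)
$\frac{-307606 + t{\left(-270,-426 \right)}}{w + v{\left(273 \right)}} = \frac{-307606 + \left(3 - \left(-270\right)^{2} + 3 \left(-270\right) + 3 \left(-426\right) - \left(-270\right) \left(-426\right)\right)}{-45739533960 - 478} = \frac{-307606 - 190005}{-45739534438} = \left(-307606 - 190005\right) \left(- \frac{1}{45739534438}\right) = \left(-497611\right) \left(- \frac{1}{45739534438}\right) = \frac{497611}{45739534438}$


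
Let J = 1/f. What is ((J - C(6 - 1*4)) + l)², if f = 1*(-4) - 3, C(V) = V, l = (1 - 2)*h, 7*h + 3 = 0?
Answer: 144/49 ≈ 2.9388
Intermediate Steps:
h = -3/7 (h = -3/7 + (⅐)*0 = -3/7 + 0 = -3/7 ≈ -0.42857)
l = 3/7 (l = (1 - 2)*(-3/7) = -1*(-3/7) = 3/7 ≈ 0.42857)
f = -7 (f = -4 - 3 = -7)
J = -⅐ (J = 1/(-7) = -⅐ ≈ -0.14286)
((J - C(6 - 1*4)) + l)² = ((-⅐ - (6 - 1*4)) + 3/7)² = ((-⅐ - (6 - 4)) + 3/7)² = ((-⅐ - 1*2) + 3/7)² = ((-⅐ - 2) + 3/7)² = (-15/7 + 3/7)² = (-12/7)² = 144/49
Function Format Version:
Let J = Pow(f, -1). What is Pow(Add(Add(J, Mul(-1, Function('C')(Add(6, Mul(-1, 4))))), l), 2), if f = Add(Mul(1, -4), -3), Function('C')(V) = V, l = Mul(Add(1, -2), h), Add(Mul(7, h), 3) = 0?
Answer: Rational(144, 49) ≈ 2.9388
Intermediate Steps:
h = Rational(-3, 7) (h = Add(Rational(-3, 7), Mul(Rational(1, 7), 0)) = Add(Rational(-3, 7), 0) = Rational(-3, 7) ≈ -0.42857)
l = Rational(3, 7) (l = Mul(Add(1, -2), Rational(-3, 7)) = Mul(-1, Rational(-3, 7)) = Rational(3, 7) ≈ 0.42857)
f = -7 (f = Add(-4, -3) = -7)
J = Rational(-1, 7) (J = Pow(-7, -1) = Rational(-1, 7) ≈ -0.14286)
Pow(Add(Add(J, Mul(-1, Function('C')(Add(6, Mul(-1, 4))))), l), 2) = Pow(Add(Add(Rational(-1, 7), Mul(-1, Add(6, Mul(-1, 4)))), Rational(3, 7)), 2) = Pow(Add(Add(Rational(-1, 7), Mul(-1, Add(6, -4))), Rational(3, 7)), 2) = Pow(Add(Add(Rational(-1, 7), Mul(-1, 2)), Rational(3, 7)), 2) = Pow(Add(Add(Rational(-1, 7), -2), Rational(3, 7)), 2) = Pow(Add(Rational(-15, 7), Rational(3, 7)), 2) = Pow(Rational(-12, 7), 2) = Rational(144, 49)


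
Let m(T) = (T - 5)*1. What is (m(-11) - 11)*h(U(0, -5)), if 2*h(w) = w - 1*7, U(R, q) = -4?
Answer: 297/2 ≈ 148.50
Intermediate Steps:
m(T) = -5 + T (m(T) = (-5 + T)*1 = -5 + T)
h(w) = -7/2 + w/2 (h(w) = (w - 1*7)/2 = (w - 7)/2 = (-7 + w)/2 = -7/2 + w/2)
(m(-11) - 11)*h(U(0, -5)) = ((-5 - 11) - 11)*(-7/2 + (1/2)*(-4)) = (-16 - 11)*(-7/2 - 2) = -27*(-11/2) = 297/2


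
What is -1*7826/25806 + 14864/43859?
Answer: 20169925/565912677 ≈ 0.035641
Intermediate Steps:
-1*7826/25806 + 14864/43859 = -7826*1/25806 + 14864*(1/43859) = -3913/12903 + 14864/43859 = 20169925/565912677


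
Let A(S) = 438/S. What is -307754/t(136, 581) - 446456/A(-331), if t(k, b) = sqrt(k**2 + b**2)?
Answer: 73888468/219 - 307754*sqrt(356057)/356057 ≈ 3.3687e+5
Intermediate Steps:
t(k, b) = sqrt(b**2 + k**2)
-307754/t(136, 581) - 446456/A(-331) = -307754/sqrt(581**2 + 136**2) - 446456/(438/(-331)) = -307754/sqrt(337561 + 18496) - 446456/(438*(-1/331)) = -307754*sqrt(356057)/356057 - 446456/(-438/331) = -307754*sqrt(356057)/356057 - 446456*(-331/438) = -307754*sqrt(356057)/356057 + 73888468/219 = 73888468/219 - 307754*sqrt(356057)/356057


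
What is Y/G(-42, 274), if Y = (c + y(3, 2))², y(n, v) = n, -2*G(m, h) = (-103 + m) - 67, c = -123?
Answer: 7200/53 ≈ 135.85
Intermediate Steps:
G(m, h) = 85 - m/2 (G(m, h) = -((-103 + m) - 67)/2 = -(-170 + m)/2 = 85 - m/2)
Y = 14400 (Y = (-123 + 3)² = (-120)² = 14400)
Y/G(-42, 274) = 14400/(85 - ½*(-42)) = 14400/(85 + 21) = 14400/106 = 14400*(1/106) = 7200/53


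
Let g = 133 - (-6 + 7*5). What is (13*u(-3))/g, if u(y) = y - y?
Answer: 0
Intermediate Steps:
u(y) = 0
g = 104 (g = 133 - (-6 + 35) = 133 - 1*29 = 133 - 29 = 104)
(13*u(-3))/g = (13*0)/104 = 0*(1/104) = 0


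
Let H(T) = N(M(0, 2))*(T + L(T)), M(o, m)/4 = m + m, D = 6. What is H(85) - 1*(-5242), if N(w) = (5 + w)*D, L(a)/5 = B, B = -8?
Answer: 10912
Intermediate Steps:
L(a) = -40 (L(a) = 5*(-8) = -40)
M(o, m) = 8*m (M(o, m) = 4*(m + m) = 4*(2*m) = 8*m)
N(w) = 30 + 6*w (N(w) = (5 + w)*6 = 30 + 6*w)
H(T) = -5040 + 126*T (H(T) = (30 + 6*(8*2))*(T - 40) = (30 + 6*16)*(-40 + T) = (30 + 96)*(-40 + T) = 126*(-40 + T) = -5040 + 126*T)
H(85) - 1*(-5242) = (-5040 + 126*85) - 1*(-5242) = (-5040 + 10710) + 5242 = 5670 + 5242 = 10912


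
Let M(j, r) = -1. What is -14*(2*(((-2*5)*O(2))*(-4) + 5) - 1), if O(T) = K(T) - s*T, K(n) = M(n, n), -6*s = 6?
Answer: -1246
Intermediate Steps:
s = -1 (s = -⅙*6 = -1)
K(n) = -1
O(T) = -1 + T (O(T) = -1 - (-1)*T = -1 + T)
-14*(2*(((-2*5)*O(2))*(-4) + 5) - 1) = -14*(2*(((-2*5)*(-1 + 2))*(-4) + 5) - 1) = -14*(2*(-10*1*(-4) + 5) - 1) = -14*(2*(-10*(-4) + 5) - 1) = -14*(2*(40 + 5) - 1) = -14*(2*45 - 1) = -14*(90 - 1) = -14*89 = -1246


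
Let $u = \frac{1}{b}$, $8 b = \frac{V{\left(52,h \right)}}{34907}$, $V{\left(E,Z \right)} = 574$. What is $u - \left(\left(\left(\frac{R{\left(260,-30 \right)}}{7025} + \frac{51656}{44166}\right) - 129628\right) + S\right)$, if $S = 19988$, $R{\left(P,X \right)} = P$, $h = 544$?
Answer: $\frac{980626005567148}{8904638505} \approx 1.1013 \cdot 10^{5}$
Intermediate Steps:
$b = \frac{287}{139628}$ ($b = \frac{574 \cdot \frac{1}{34907}}{8} = \frac{1}{8} \cdot \frac{574}{34907} = \frac{287}{139628} \approx 0.0020555$)
$u = \frac{139628}{287}$ ($u = \frac{1}{\frac{287}{139628}} = \frac{139628}{287} \approx 486.51$)
$u - \left(\left(\left(\frac{R{\left(260,-30 \right)}}{7025} + \frac{51656}{44166}\right) - 129628\right) + S\right) = \frac{139628}{287} - \left(\left(\left(\frac{260}{7025} + \frac{51656}{44166}\right) - 129628\right) + 19988\right) = \frac{139628}{287} - \left(\left(\left(260 \cdot \frac{1}{7025} + 51656 \cdot \frac{1}{44166}\right) - 129628\right) + 19988\right) = \frac{139628}{287} - \left(\left(\left(\frac{52}{1405} + \frac{25828}{22083}\right) - 129628\right) + 19988\right) = \frac{139628}{287} - \left(\left(\frac{37436656}{31026615} - 129628\right) + 19988\right) = \frac{139628}{287} - \left(- \frac{4021880612564}{31026615} + 19988\right) = \frac{139628}{287} - - \frac{3401720631944}{31026615} = \frac{139628}{287} + \frac{3401720631944}{31026615} = \frac{980626005567148}{8904638505}$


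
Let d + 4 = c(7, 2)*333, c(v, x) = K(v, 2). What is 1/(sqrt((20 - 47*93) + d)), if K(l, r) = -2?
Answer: -I*sqrt(5021)/5021 ≈ -0.014113*I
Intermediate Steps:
c(v, x) = -2
d = -670 (d = -4 - 2*333 = -4 - 666 = -670)
1/(sqrt((20 - 47*93) + d)) = 1/(sqrt((20 - 47*93) - 670)) = 1/(sqrt((20 - 4371) - 670)) = 1/(sqrt(-4351 - 670)) = 1/(sqrt(-5021)) = 1/(I*sqrt(5021)) = -I*sqrt(5021)/5021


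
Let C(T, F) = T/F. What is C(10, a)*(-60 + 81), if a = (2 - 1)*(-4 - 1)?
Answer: -42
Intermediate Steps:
a = -5 (a = 1*(-5) = -5)
C(10, a)*(-60 + 81) = (10/(-5))*(-60 + 81) = (10*(-⅕))*21 = -2*21 = -42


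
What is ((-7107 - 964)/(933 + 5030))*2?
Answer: -16142/5963 ≈ -2.7070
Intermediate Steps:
((-7107 - 964)/(933 + 5030))*2 = -8071/5963*2 = -16142/5963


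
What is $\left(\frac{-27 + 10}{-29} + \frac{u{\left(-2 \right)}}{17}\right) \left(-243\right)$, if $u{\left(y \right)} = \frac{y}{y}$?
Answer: $- \frac{77274}{493} \approx -156.74$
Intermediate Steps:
$u{\left(y \right)} = 1$
$\left(\frac{-27 + 10}{-29} + \frac{u{\left(-2 \right)}}{17}\right) \left(-243\right) = \left(\frac{-27 + 10}{-29} + 1 \cdot \frac{1}{17}\right) \left(-243\right) = \left(\left(-17\right) \left(- \frac{1}{29}\right) + 1 \cdot \frac{1}{17}\right) \left(-243\right) = \left(\frac{17}{29} + \frac{1}{17}\right) \left(-243\right) = \frac{318}{493} \left(-243\right) = - \frac{77274}{493}$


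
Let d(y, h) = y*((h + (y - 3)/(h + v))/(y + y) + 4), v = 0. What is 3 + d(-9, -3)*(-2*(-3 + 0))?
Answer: -210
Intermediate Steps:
d(y, h) = y*(4 + (h + (-3 + y)/h)/(2*y)) (d(y, h) = y*((h + (y - 3)/(h + 0))/(y + y) + 4) = y*((h + (-3 + y)/h)/((2*y)) + 4) = y*((h + (-3 + y)/h)*(1/(2*y)) + 4) = y*((h + (-3 + y)/h)/(2*y) + 4) = y*(4 + (h + (-3 + y)/h)/(2*y)))
3 + d(-9, -3)*(-2*(-3 + 0)) = 3 + ((½)*(-3 - 9 + (-3)² + 8*(-3)*(-9))/(-3))*(-2*(-3 + 0)) = 3 + ((½)*(-⅓)*(-3 - 9 + 9 + 216))*(-2*(-3)) = 3 + ((½)*(-⅓)*213)*6 = 3 - 71/2*6 = 3 - 213 = -210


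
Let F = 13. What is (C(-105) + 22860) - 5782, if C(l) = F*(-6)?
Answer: 17000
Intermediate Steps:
C(l) = -78 (C(l) = 13*(-6) = -78)
(C(-105) + 22860) - 5782 = (-78 + 22860) - 5782 = 22782 - 5782 = 17000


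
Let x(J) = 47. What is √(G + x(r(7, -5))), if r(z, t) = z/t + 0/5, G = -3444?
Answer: I*√3397 ≈ 58.284*I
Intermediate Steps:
r(z, t) = z/t (r(z, t) = z/t + 0*(⅕) = z/t + 0 = z/t)
√(G + x(r(7, -5))) = √(-3444 + 47) = √(-3397) = I*√3397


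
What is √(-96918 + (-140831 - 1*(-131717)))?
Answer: 188*I*√3 ≈ 325.63*I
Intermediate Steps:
√(-96918 + (-140831 - 1*(-131717))) = √(-96918 + (-140831 + 131717)) = √(-96918 - 9114) = √(-106032) = 188*I*√3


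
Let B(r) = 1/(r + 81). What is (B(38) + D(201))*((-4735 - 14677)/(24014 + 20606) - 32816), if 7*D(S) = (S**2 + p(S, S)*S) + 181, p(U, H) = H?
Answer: -21911708267352/57715 ≈ -3.7965e+8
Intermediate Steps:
B(r) = 1/(81 + r)
D(S) = 181/7 + 2*S**2/7 (D(S) = ((S**2 + S*S) + 181)/7 = ((S**2 + S**2) + 181)/7 = (2*S**2 + 181)/7 = (181 + 2*S**2)/7 = 181/7 + 2*S**2/7)
(B(38) + D(201))*((-4735 - 14677)/(24014 + 20606) - 32816) = (1/(81 + 38) + (181/7 + (2/7)*201**2))*((-4735 - 14677)/(24014 + 20606) - 32816) = (1/119 + (181/7 + (2/7)*40401))*(-19412/44620 - 32816) = (1/119 + (181/7 + 80802/7))*(-19412*1/44620 - 32816) = (1/119 + 11569)*(-211/485 - 32816) = (1376712/119)*(-15915971/485) = -21911708267352/57715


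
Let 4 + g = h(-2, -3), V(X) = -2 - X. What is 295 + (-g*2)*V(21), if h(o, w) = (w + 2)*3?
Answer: -27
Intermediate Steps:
h(o, w) = 6 + 3*w (h(o, w) = (2 + w)*3 = 6 + 3*w)
g = -7 (g = -4 + (6 + 3*(-3)) = -4 + (6 - 9) = -4 - 3 = -7)
295 + (-g*2)*V(21) = 295 + (-1*(-7)*2)*(-2 - 1*21) = 295 + (7*2)*(-2 - 21) = 295 + 14*(-23) = 295 - 322 = -27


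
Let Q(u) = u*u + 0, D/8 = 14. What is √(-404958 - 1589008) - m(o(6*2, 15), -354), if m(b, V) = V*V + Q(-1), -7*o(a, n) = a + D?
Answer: -125317 + I*√1993966 ≈ -1.2532e+5 + 1412.1*I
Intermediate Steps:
D = 112 (D = 8*14 = 112)
Q(u) = u² (Q(u) = u² + 0 = u²)
o(a, n) = -16 - a/7 (o(a, n) = -(a + 112)/7 = -(112 + a)/7 = -16 - a/7)
m(b, V) = 1 + V² (m(b, V) = V*V + (-1)² = V² + 1 = 1 + V²)
√(-404958 - 1589008) - m(o(6*2, 15), -354) = √(-404958 - 1589008) - (1 + (-354)²) = √(-1993966) - (1 + 125316) = I*√1993966 - 1*125317 = I*√1993966 - 125317 = -125317 + I*√1993966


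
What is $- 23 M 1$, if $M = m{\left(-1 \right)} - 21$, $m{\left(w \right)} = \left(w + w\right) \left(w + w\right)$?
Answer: $391$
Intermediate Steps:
$m{\left(w \right)} = 4 w^{2}$ ($m{\left(w \right)} = 2 w 2 w = 4 w^{2}$)
$M = -17$ ($M = 4 \left(-1\right)^{2} - 21 = 4 \cdot 1 - 21 = 4 - 21 = -17$)
$- 23 M 1 = \left(-23\right) \left(-17\right) 1 = 391 \cdot 1 = 391$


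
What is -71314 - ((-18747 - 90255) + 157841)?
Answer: -120153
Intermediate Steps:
-71314 - ((-18747 - 90255) + 157841) = -71314 - (-109002 + 157841) = -71314 - 1*48839 = -71314 - 48839 = -120153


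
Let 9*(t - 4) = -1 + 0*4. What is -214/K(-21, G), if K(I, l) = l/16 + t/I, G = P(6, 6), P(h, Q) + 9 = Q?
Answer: 92448/161 ≈ 574.21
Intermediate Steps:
P(h, Q) = -9 + Q
t = 35/9 (t = 4 + (-1 + 0*4)/9 = 4 + (-1 + 0)/9 = 4 + (⅑)*(-1) = 4 - ⅑ = 35/9 ≈ 3.8889)
G = -3 (G = -9 + 6 = -3)
K(I, l) = l/16 + 35/(9*I)
-214/K(-21, G) = -214/((1/16)*(-3) + (35/9)/(-21)) = -214/(-3/16 + (35/9)*(-1/21)) = -214/(-3/16 - 5/27) = -214/(-161/432) = -214*(-432/161) = 92448/161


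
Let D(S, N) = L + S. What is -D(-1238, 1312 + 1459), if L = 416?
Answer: 822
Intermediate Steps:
D(S, N) = 416 + S
-D(-1238, 1312 + 1459) = -(416 - 1238) = -1*(-822) = 822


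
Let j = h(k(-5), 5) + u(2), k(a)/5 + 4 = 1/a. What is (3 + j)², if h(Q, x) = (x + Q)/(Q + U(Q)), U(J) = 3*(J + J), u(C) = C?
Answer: 564001/21609 ≈ 26.100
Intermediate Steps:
U(J) = 6*J (U(J) = 3*(2*J) = 6*J)
k(a) = -20 + 5/a
h(Q, x) = (Q + x)/(7*Q) (h(Q, x) = (x + Q)/(Q + 6*Q) = (Q + x)/((7*Q)) = (Q + x)*(1/(7*Q)) = (Q + x)/(7*Q))
j = 310/147 (j = ((-20 + 5/(-5)) + 5)/(7*(-20 + 5/(-5))) + 2 = ((-20 + 5*(-⅕)) + 5)/(7*(-20 + 5*(-⅕))) + 2 = ((-20 - 1) + 5)/(7*(-20 - 1)) + 2 = (⅐)*(-21 + 5)/(-21) + 2 = (⅐)*(-1/21)*(-16) + 2 = 16/147 + 2 = 310/147 ≈ 2.1088)
(3 + j)² = (3 + 310/147)² = (751/147)² = 564001/21609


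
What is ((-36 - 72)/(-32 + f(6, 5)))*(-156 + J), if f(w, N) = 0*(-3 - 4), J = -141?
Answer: -8019/8 ≈ -1002.4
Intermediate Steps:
f(w, N) = 0 (f(w, N) = 0*(-7) = 0)
((-36 - 72)/(-32 + f(6, 5)))*(-156 + J) = ((-36 - 72)/(-32 + 0))*(-156 - 141) = -108/(-32)*(-297) = -108*(-1/32)*(-297) = (27/8)*(-297) = -8019/8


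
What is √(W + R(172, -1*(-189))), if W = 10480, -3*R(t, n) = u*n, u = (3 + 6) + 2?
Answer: √9787 ≈ 98.929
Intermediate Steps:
u = 11 (u = 9 + 2 = 11)
R(t, n) = -11*n/3
√(W + R(172, -1*(-189))) = √(10480 - (-11)*(-189)/3) = √(10480 - 11/3*189) = √(10480 - 693) = √9787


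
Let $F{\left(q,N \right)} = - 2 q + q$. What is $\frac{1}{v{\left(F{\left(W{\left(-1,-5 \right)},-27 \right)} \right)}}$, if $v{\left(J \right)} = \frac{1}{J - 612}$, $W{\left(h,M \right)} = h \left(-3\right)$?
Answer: $-615$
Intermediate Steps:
$W{\left(h,M \right)} = - 3 h$
$F{\left(q,N \right)} = - q$
$v{\left(J \right)} = \frac{1}{-612 + J}$
$\frac{1}{v{\left(F{\left(W{\left(-1,-5 \right)},-27 \right)} \right)}} = \frac{1}{\frac{1}{-612 - \left(-3\right) \left(-1\right)}} = \frac{1}{\frac{1}{-612 - 3}} = \frac{1}{\frac{1}{-615}} = \frac{1}{- \frac{1}{615}} = -615$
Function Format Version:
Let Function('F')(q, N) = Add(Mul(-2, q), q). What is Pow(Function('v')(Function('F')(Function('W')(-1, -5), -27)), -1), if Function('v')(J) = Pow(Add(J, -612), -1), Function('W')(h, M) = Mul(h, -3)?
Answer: -615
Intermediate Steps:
Function('W')(h, M) = Mul(-3, h)
Function('F')(q, N) = Mul(-1, q)
Function('v')(J) = Pow(Add(-612, J), -1)
Pow(Function('v')(Function('F')(Function('W')(-1, -5), -27)), -1) = Pow(Pow(Add(-612, Mul(-1, Mul(-3, -1))), -1), -1) = Pow(Pow(Add(-612, Mul(-1, 3)), -1), -1) = Pow(Pow(Add(-612, -3), -1), -1) = Pow(Pow(-615, -1), -1) = Pow(Rational(-1, 615), -1) = -615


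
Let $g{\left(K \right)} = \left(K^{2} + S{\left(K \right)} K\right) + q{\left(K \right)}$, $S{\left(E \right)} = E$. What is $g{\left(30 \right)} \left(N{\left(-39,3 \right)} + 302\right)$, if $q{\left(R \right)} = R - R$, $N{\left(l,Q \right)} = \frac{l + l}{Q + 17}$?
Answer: $536580$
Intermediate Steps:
$N{\left(l,Q \right)} = \frac{2 l}{17 + Q}$
$q{\left(R \right)} = 0$
$g{\left(K \right)} = 2 K^{2}$ ($g{\left(K \right)} = \left(K^{2} + K K\right) + 0 = \left(K^{2} + K^{2}\right) + 0 = 2 K^{2} + 0 = 2 K^{2}$)
$g{\left(30 \right)} \left(N{\left(-39,3 \right)} + 302\right) = 2 \cdot 30^{2} \left(2 \left(-39\right) \frac{1}{17 + 3} + 302\right) = 2 \cdot 900 \left(2 \left(-39\right) \frac{1}{20} + 302\right) = 1800 \left(2 \left(-39\right) \frac{1}{20} + 302\right) = 1800 \left(- \frac{39}{10} + 302\right) = 1800 \cdot \frac{2981}{10} = 536580$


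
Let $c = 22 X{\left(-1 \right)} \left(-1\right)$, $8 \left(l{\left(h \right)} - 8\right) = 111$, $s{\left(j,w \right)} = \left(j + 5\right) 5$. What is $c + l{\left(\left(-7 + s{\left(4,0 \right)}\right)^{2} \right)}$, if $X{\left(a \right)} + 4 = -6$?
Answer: $\frac{1935}{8} \approx 241.88$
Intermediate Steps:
$X{\left(a \right)} = -10$ ($X{\left(a \right)} = -4 - 6 = -10$)
$s{\left(j,w \right)} = 25 + 5 j$ ($s{\left(j,w \right)} = \left(5 + j\right) 5 = 25 + 5 j$)
$l{\left(h \right)} = \frac{175}{8}$ ($l{\left(h \right)} = 8 + \frac{1}{8} \cdot 111 = 8 + \frac{111}{8} = \frac{175}{8}$)
$c = 220$ ($c = 22 \left(-10\right) \left(-1\right) = \left(-220\right) \left(-1\right) = 220$)
$c + l{\left(\left(-7 + s{\left(4,0 \right)}\right)^{2} \right)} = 220 + \frac{175}{8} = \frac{1935}{8}$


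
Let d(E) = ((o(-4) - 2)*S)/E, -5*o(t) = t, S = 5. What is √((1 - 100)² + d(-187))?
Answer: √342732291/187 ≈ 99.000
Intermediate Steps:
o(t) = -t/5
d(E) = -6/E (d(E) = ((-⅕*(-4) - 2)*5)/E = ((⅘ - 2)*5)/E = (-6/5*5)/E = -6/E)
√((1 - 100)² + d(-187)) = √((1 - 100)² - 6/(-187)) = √((-99)² - 6*(-1/187)) = √(9801 + 6/187) = √(1832793/187) = √342732291/187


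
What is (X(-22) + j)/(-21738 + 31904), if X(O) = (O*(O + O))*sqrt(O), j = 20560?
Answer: 10280/5083 + 484*I*sqrt(22)/5083 ≈ 2.0224 + 0.44662*I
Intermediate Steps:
X(O) = 2*O**(5/2) (X(O) = (O*(2*O))*sqrt(O) = (2*O**2)*sqrt(O) = 2*O**(5/2))
(X(-22) + j)/(-21738 + 31904) = (2*(-22)**(5/2) + 20560)/(-21738 + 31904) = (2*(484*I*sqrt(22)) + 20560)/10166 = (968*I*sqrt(22) + 20560)*(1/10166) = (20560 + 968*I*sqrt(22))*(1/10166) = 10280/5083 + 484*I*sqrt(22)/5083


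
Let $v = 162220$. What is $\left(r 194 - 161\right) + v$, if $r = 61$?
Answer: $173893$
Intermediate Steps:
$\left(r 194 - 161\right) + v = \left(61 \cdot 194 - 161\right) + 162220 = \left(11834 - 161\right) + 162220 = 11673 + 162220 = 173893$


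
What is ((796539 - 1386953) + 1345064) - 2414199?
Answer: -1659549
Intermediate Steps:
((796539 - 1386953) + 1345064) - 2414199 = (-590414 + 1345064) - 2414199 = 754650 - 2414199 = -1659549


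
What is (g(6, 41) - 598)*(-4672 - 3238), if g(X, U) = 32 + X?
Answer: 4429600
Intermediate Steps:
(g(6, 41) - 598)*(-4672 - 3238) = ((32 + 6) - 598)*(-4672 - 3238) = (38 - 598)*(-7910) = -560*(-7910) = 4429600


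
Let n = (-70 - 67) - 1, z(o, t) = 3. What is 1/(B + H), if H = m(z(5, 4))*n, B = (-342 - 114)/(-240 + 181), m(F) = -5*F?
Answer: 59/122586 ≈ 0.00048129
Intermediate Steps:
n = -138 (n = -137 - 1 = -138)
B = 456/59 (B = -456/(-59) = -456*(-1/59) = 456/59 ≈ 7.7288)
H = 2070 (H = -5*3*(-138) = -15*(-138) = 2070)
1/(B + H) = 1/(456/59 + 2070) = 1/(122586/59) = 59/122586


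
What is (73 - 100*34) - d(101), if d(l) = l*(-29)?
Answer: -398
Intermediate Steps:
d(l) = -29*l
(73 - 100*34) - d(101) = (73 - 100*34) - (-29)*101 = (73 - 3400) - 1*(-2929) = -3327 + 2929 = -398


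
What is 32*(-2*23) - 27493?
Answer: -28965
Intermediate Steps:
32*(-2*23) - 27493 = 32*(-46) - 27493 = -1472 - 27493 = -28965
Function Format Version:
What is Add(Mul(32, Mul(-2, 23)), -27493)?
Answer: -28965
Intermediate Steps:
Add(Mul(32, Mul(-2, 23)), -27493) = Add(Mul(32, -46), -27493) = Add(-1472, -27493) = -28965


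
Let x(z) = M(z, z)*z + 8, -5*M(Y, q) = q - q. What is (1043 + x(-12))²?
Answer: 1104601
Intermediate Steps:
M(Y, q) = 0 (M(Y, q) = -(q - q)/5 = -⅕*0 = 0)
x(z) = 8 (x(z) = 0*z + 8 = 0 + 8 = 8)
(1043 + x(-12))² = (1043 + 8)² = 1051² = 1104601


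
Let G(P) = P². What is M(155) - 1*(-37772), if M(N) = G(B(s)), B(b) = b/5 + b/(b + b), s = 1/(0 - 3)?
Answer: 33994969/900 ≈ 37772.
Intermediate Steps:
s = -⅓ (s = 1/(-3) = -⅓ ≈ -0.33333)
B(b) = ½ + b/5 (B(b) = b*(⅕) + b/((2*b)) = b/5 + b*(1/(2*b)) = b/5 + ½ = ½ + b/5)
M(N) = 169/900 (M(N) = (½ + (⅕)*(-⅓))² = (½ - 1/15)² = (13/30)² = 169/900)
M(155) - 1*(-37772) = 169/900 - 1*(-37772) = 169/900 + 37772 = 33994969/900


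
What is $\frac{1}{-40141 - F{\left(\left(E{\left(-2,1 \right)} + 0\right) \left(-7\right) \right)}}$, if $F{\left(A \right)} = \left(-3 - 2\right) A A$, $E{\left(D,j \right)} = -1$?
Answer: $- \frac{1}{39896} \approx -2.5065 \cdot 10^{-5}$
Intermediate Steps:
$F{\left(A \right)} = - 5 A^{2}$ ($F{\left(A \right)} = - 5 A A = - 5 A^{2}$)
$\frac{1}{-40141 - F{\left(\left(E{\left(-2,1 \right)} + 0\right) \left(-7\right) \right)}} = \frac{1}{-40141 - - 5 \left(\left(-1 + 0\right) \left(-7\right)\right)^{2}} = \frac{1}{-40141 - - 5 \left(\left(-1\right) \left(-7\right)\right)^{2}} = \frac{1}{-40141 - - 5 \cdot 7^{2}} = \frac{1}{-40141 - \left(-5\right) 49} = \frac{1}{-40141 - -245} = \frac{1}{-40141 + 245} = \frac{1}{-39896} = - \frac{1}{39896}$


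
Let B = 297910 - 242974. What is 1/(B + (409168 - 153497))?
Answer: 1/310607 ≈ 3.2195e-6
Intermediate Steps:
B = 54936
1/(B + (409168 - 153497)) = 1/(54936 + (409168 - 153497)) = 1/(54936 + 255671) = 1/310607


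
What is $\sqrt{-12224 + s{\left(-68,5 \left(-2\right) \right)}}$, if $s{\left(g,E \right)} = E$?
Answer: $i \sqrt{12234} \approx 110.61 i$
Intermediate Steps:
$\sqrt{-12224 + s{\left(-68,5 \left(-2\right) \right)}} = \sqrt{-12224 + 5 \left(-2\right)} = \sqrt{-12224 - 10} = \sqrt{-12234} = i \sqrt{12234}$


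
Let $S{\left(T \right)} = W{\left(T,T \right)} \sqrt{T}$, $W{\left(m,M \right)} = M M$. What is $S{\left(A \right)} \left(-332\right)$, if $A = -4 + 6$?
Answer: $- 1328 \sqrt{2} \approx -1878.1$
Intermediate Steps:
$W{\left(m,M \right)} = M^{2}$
$A = 2$
$S{\left(T \right)} = T^{\frac{5}{2}}$ ($S{\left(T \right)} = T^{2} \sqrt{T} = T^{\frac{5}{2}}$)
$S{\left(A \right)} \left(-332\right) = 2^{\frac{5}{2}} \left(-332\right) = 4 \sqrt{2} \left(-332\right) = - 1328 \sqrt{2}$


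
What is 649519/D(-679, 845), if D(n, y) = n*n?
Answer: 649519/461041 ≈ 1.4088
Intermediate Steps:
D(n, y) = n²
649519/D(-679, 845) = 649519/((-679)²) = 649519/461041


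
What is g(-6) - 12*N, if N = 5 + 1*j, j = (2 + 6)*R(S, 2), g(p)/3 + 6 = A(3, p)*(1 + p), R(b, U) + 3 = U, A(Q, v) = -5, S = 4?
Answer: 93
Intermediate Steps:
R(b, U) = -3 + U
g(p) = -33 - 15*p (g(p) = -18 + 3*(-5*(1 + p)) = -18 + 3*(-5 - 5*p) = -18 + (-15 - 15*p) = -33 - 15*p)
j = -8 (j = (2 + 6)*(-3 + 2) = 8*(-1) = -8)
N = -3 (N = 5 + 1*(-8) = 5 - 8 = -3)
g(-6) - 12*N = (-33 - 15*(-6)) - 12*(-3) = (-33 + 90) + 36 = 57 + 36 = 93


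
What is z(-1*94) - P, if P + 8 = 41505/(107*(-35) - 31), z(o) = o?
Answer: -283231/3776 ≈ -75.008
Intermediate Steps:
P = -71713/3776 (P = -8 + 41505/(107*(-35) - 31) = -8 + 41505/(-3745 - 31) = -8 + 41505/(-3776) = -8 + 41505*(-1/3776) = -8 - 41505/3776 = -71713/3776 ≈ -18.992)
z(-1*94) - P = -1*94 - 1*(-71713/3776) = -94 + 71713/3776 = -283231/3776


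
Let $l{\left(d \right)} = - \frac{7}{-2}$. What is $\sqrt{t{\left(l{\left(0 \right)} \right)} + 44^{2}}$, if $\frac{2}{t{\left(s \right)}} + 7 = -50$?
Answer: $\frac{5 \sqrt{251598}}{57} \approx 44.0$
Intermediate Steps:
$l{\left(d \right)} = \frac{7}{2}$ ($l{\left(d \right)} = \left(-7\right) \left(- \frac{1}{2}\right) = \frac{7}{2}$)
$t{\left(s \right)} = - \frac{2}{57}$ ($t{\left(s \right)} = \frac{2}{-7 - 50} = \frac{2}{-57} = 2 \left(- \frac{1}{57}\right) = - \frac{2}{57}$)
$\sqrt{t{\left(l{\left(0 \right)} \right)} + 44^{2}} = \sqrt{- \frac{2}{57} + 44^{2}} = \sqrt{- \frac{2}{57} + 1936} = \sqrt{\frac{110350}{57}} = \frac{5 \sqrt{251598}}{57}$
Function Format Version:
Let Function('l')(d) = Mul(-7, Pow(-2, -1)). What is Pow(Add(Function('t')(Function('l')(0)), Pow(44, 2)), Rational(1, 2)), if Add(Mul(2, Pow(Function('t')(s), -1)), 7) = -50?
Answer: Mul(Rational(5, 57), Pow(251598, Rational(1, 2))) ≈ 44.000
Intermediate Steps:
Function('l')(d) = Rational(7, 2) (Function('l')(d) = Mul(-7, Rational(-1, 2)) = Rational(7, 2))
Function('t')(s) = Rational(-2, 57) (Function('t')(s) = Mul(2, Pow(Add(-7, -50), -1)) = Mul(2, Pow(-57, -1)) = Mul(2, Rational(-1, 57)) = Rational(-2, 57))
Pow(Add(Function('t')(Function('l')(0)), Pow(44, 2)), Rational(1, 2)) = Pow(Add(Rational(-2, 57), Pow(44, 2)), Rational(1, 2)) = Pow(Add(Rational(-2, 57), 1936), Rational(1, 2)) = Pow(Rational(110350, 57), Rational(1, 2)) = Mul(Rational(5, 57), Pow(251598, Rational(1, 2)))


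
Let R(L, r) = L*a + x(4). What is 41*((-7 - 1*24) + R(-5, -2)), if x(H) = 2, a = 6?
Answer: -2419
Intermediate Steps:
R(L, r) = 2 + 6*L (R(L, r) = L*6 + 2 = 6*L + 2 = 2 + 6*L)
41*((-7 - 1*24) + R(-5, -2)) = 41*((-7 - 1*24) + (2 + 6*(-5))) = 41*((-7 - 24) + (2 - 30)) = 41*(-31 - 28) = 41*(-59) = -2419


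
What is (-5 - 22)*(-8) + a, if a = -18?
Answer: 198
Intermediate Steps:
(-5 - 22)*(-8) + a = (-5 - 22)*(-8) - 18 = -27*(-8) - 18 = 216 - 18 = 198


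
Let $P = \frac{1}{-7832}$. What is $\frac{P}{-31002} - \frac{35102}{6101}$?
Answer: $- \frac{8523034615627}{1481369558064} \approx -5.7535$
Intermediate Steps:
$P = - \frac{1}{7832} \approx -0.00012768$
$\frac{P}{-31002} - \frac{35102}{6101} = - \frac{1}{7832 \left(-31002\right)} - \frac{35102}{6101} = \left(- \frac{1}{7832}\right) \left(- \frac{1}{31002}\right) - \frac{35102}{6101} = \frac{1}{242807664} - \frac{35102}{6101} = - \frac{8523034615627}{1481369558064}$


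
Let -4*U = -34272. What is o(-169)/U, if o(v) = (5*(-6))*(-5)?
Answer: 25/1428 ≈ 0.017507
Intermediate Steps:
U = 8568 (U = -¼*(-34272) = 8568)
o(v) = 150 (o(v) = -30*(-5) = 150)
o(-169)/U = 150/8568 = 150*(1/8568) = 25/1428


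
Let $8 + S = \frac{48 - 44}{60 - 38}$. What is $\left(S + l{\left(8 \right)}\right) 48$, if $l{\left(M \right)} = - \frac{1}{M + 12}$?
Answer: $- \frac{20772}{55} \approx -377.67$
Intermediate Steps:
$l{\left(M \right)} = - \frac{1}{12 + M}$
$S = - \frac{86}{11}$ ($S = -8 + \frac{48 - 44}{60 - 38} = -8 + \frac{48 - 44}{22} = -8 + 4 \cdot \frac{1}{22} = -8 + \frac{2}{11} = - \frac{86}{11} \approx -7.8182$)
$\left(S + l{\left(8 \right)}\right) 48 = \left(- \frac{86}{11} - \frac{1}{12 + 8}\right) 48 = \left(- \frac{86}{11} - \frac{1}{20}\right) 48 = \left(- \frac{1731}{220}\right) 48 = - \frac{20772}{55}$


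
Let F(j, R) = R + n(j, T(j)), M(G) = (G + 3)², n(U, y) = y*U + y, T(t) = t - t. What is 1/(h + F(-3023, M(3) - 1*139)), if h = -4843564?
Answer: -1/4843667 ≈ -2.0646e-7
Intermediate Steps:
T(t) = 0
n(U, y) = y + U*y (n(U, y) = U*y + y = y + U*y)
M(G) = (3 + G)²
F(j, R) = R (F(j, R) = R + 0*(1 + j) = R + 0 = R)
1/(h + F(-3023, M(3) - 1*139)) = 1/(-4843564 + ((3 + 3)² - 1*139)) = 1/(-4843564 + (6² - 139)) = 1/(-4843564 + (36 - 139)) = 1/(-4843564 - 103) = 1/(-4843667) = -1/4843667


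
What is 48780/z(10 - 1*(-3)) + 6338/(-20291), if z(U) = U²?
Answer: 988723858/3429179 ≈ 288.33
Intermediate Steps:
48780/z(10 - 1*(-3)) + 6338/(-20291) = 48780/((10 - 1*(-3))²) + 6338/(-20291) = 48780/((10 + 3)²) + 6338*(-1/20291) = 48780/(13²) - 6338/20291 = 48780/169 - 6338/20291 = 988723858/3429179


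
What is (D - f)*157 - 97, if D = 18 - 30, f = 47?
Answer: -9360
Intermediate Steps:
D = -12
(D - f)*157 - 97 = (-12 - 1*47)*157 - 97 = (-12 - 47)*157 - 97 = -59*157 - 97 = -9263 - 97 = -9360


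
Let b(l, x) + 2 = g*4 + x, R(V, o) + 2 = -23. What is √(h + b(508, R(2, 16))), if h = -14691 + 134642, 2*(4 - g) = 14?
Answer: 2*√29978 ≈ 346.28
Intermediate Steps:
g = -3 (g = 4 - ½*14 = 4 - 7 = -3)
R(V, o) = -25 (R(V, o) = -2 - 23 = -25)
h = 119951
b(l, x) = -14 + x (b(l, x) = -2 + (-3*4 + x) = -2 + (-12 + x) = -14 + x)
√(h + b(508, R(2, 16))) = √(119951 + (-14 - 25)) = √(119951 - 39) = √119912 = 2*√29978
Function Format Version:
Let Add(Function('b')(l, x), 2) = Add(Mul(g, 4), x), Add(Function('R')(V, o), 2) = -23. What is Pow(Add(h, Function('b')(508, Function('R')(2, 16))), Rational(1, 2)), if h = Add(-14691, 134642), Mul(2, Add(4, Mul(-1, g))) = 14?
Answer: Mul(2, Pow(29978, Rational(1, 2))) ≈ 346.28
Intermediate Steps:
g = -3 (g = Add(4, Mul(Rational(-1, 2), 14)) = Add(4, -7) = -3)
Function('R')(V, o) = -25 (Function('R')(V, o) = Add(-2, -23) = -25)
h = 119951
Function('b')(l, x) = Add(-14, x) (Function('b')(l, x) = Add(-2, Add(Mul(-3, 4), x)) = Add(-2, Add(-12, x)) = Add(-14, x))
Pow(Add(h, Function('b')(508, Function('R')(2, 16))), Rational(1, 2)) = Pow(Add(119951, Add(-14, -25)), Rational(1, 2)) = Pow(Add(119951, -39), Rational(1, 2)) = Pow(119912, Rational(1, 2)) = Mul(2, Pow(29978, Rational(1, 2)))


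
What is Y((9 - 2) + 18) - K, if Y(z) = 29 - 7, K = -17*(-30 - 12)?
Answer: -692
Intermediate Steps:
K = 714 (K = -17*(-42) = 714)
Y(z) = 22
Y((9 - 2) + 18) - K = 22 - 1*714 = 22 - 714 = -692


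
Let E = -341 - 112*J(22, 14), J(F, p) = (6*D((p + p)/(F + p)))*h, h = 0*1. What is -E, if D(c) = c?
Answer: 341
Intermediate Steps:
h = 0
J(F, p) = 0 (J(F, p) = (6*((p + p)/(F + p)))*0 = (6*((2*p)/(F + p)))*0 = (6*(2*p/(F + p)))*0 = (12*p/(F + p))*0 = 0)
E = -341 (E = -341 - 112*0 = -341 + 0 = -341)
-E = -1*(-341) = 341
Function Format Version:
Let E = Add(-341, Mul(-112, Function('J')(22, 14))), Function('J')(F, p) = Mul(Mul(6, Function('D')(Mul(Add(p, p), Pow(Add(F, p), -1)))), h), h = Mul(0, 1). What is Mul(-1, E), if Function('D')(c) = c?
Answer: 341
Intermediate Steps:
h = 0
Function('J')(F, p) = 0 (Function('J')(F, p) = Mul(Mul(6, Mul(Add(p, p), Pow(Add(F, p), -1))), 0) = Mul(Mul(6, Mul(Mul(2, p), Pow(Add(F, p), -1))), 0) = Mul(Mul(6, Mul(2, p, Pow(Add(F, p), -1))), 0) = Mul(Mul(12, p, Pow(Add(F, p), -1)), 0) = 0)
E = -341 (E = Add(-341, Mul(-112, 0)) = Add(-341, 0) = -341)
Mul(-1, E) = Mul(-1, -341) = 341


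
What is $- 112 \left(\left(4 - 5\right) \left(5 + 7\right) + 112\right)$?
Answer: $-11200$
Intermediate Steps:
$- 112 \left(\left(4 - 5\right) \left(5 + 7\right) + 112\right) = - 112 \left(\left(-1\right) 12 + 112\right) = - 112 \left(-12 + 112\right) = \left(-112\right) 100 = -11200$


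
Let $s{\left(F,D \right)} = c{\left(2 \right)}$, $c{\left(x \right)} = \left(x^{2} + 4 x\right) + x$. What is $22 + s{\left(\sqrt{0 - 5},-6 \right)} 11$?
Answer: $176$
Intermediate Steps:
$c{\left(x \right)} = x^{2} + 5 x$
$s{\left(F,D \right)} = 14$ ($s{\left(F,D \right)} = 2 \left(5 + 2\right) = 2 \cdot 7 = 14$)
$22 + s{\left(\sqrt{0 - 5},-6 \right)} 11 = 22 + 14 \cdot 11 = 22 + 154 = 176$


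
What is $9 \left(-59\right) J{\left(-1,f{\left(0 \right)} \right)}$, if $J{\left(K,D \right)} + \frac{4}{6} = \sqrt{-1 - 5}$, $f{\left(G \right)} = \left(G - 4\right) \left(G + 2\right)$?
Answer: $354 - 531 i \sqrt{6} \approx 354.0 - 1300.7 i$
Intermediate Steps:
$f{\left(G \right)} = \left(-4 + G\right) \left(2 + G\right)$
$J{\left(K,D \right)} = - \frac{2}{3} + i \sqrt{6}$ ($J{\left(K,D \right)} = - \frac{2}{3} + \sqrt{-1 - 5} = - \frac{2}{3} + \sqrt{-6} = - \frac{2}{3} + i \sqrt{6}$)
$9 \left(-59\right) J{\left(-1,f{\left(0 \right)} \right)} = 9 \left(-59\right) \left(- \frac{2}{3} + i \sqrt{6}\right) = - 531 \left(- \frac{2}{3} + i \sqrt{6}\right) = 354 - 531 i \sqrt{6}$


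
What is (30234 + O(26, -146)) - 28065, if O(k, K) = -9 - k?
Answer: 2134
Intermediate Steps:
(30234 + O(26, -146)) - 28065 = (30234 + (-9 - 1*26)) - 28065 = (30234 + (-9 - 26)) - 28065 = (30234 - 35) - 28065 = 30199 - 28065 = 2134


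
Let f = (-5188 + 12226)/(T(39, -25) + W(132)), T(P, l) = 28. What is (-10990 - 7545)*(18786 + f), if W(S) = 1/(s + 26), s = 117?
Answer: -31404206372/89 ≈ -3.5286e+8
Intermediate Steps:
W(S) = 1/143 (W(S) = 1/(117 + 26) = 1/143)
f = 111826/445 (f = (-5188 + 12226)/(28 + 1/143) = 7038/(4005/143) = 7038*(143/4005) = 111826/445 ≈ 251.29)
(-10990 - 7545)*(18786 + f) = (-10990 - 7545)*(18786 + 111826/445) = -18535*8471596/445 = -31404206372/89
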